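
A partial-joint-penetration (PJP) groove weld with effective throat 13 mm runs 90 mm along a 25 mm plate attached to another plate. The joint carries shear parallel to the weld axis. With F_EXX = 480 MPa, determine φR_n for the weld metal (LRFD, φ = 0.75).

Effective throat (given) t_e = 13 mm.
A_we = 13 × 90 = 1170 mm².
F_nw = 0.6 F_EXX = 288 MPa.
φR_n = 0.75 × 288 × 1170 × 10⁻³ = 252.7 kN.

φR_n ≈ 253 kN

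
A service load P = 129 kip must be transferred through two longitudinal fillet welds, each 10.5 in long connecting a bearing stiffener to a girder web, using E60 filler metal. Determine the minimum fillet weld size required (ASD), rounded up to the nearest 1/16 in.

w = 1/2 in

E60XX → F_EXX = 60 ksi.
Total weld length L = 21 in.
Required throat t_e = P × Ω / (0.6 F_EXX × L) = 129 × 2.0 / (0.6 × 60 × 21) = 0.3413 in.
Required leg w = t_e / 0.707 = 0.4827 in → use 1/2 in.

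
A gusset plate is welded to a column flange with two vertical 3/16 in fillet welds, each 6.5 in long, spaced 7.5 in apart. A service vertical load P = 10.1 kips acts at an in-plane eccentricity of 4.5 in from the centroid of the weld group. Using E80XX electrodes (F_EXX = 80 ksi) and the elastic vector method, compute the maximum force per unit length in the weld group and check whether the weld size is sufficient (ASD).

f_max ≈ 1.65 kip/in; adequate

Total weld length L_w = 13 in. Treat welds as unit-width lines.
Polar moment about centroid: J = 2[d³/12 + d(b/2)²] = 2[6.5³/12 + 6.5×3.75²] = 228.6 in³.
Direct shear f_v = P/L_w = 10.1 / 13 = 0.7769 kip/in (vertical).
Torsion M = P·e = 10.1 × 4.5 = 45.45 kip·in.
Critical point at (x, y) = (3.75, 3.25) from centroid. f_tx = M·y/J = 0.6462 kip/in; f_ty = M·x/J = 0.7456 kip/in.
Resultant f_max = √[f_tx² + (f_v + f_ty)²] = √[0.6462² + (0.7769 + 0.7456)²] = 1.654 kip/in.
Capacity per unit length: r_n/Ω = (1/2.0) × 0.6 × 80 × (0.707 × 0.1875) = 3.181 kip/in.
1.654 ≤ 3.181 → adequate.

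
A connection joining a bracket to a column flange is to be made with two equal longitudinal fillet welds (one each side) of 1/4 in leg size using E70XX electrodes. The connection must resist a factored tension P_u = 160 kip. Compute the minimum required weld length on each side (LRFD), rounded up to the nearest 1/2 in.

E70XX → F_EXX = 70 ksi.
Throat t_e = 0.707 × 0.25 = 0.1767 in.
φr_n = 0.75 × 0.6 × 70 × 0.1767 = 5.568 kip/in.
L_req = P_u / φr_n = 160 / 5.568 = 28.74 in total.
Per side: 28.74 / 2 = 14.37 in.
Round up → use L = 14.5 in on each side.

L = 14.5 in on each side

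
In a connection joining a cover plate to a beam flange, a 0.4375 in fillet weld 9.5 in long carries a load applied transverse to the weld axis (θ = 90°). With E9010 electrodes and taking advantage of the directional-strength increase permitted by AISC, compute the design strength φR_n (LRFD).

E90XX → F_EXX = 90 ksi.
t_e = 0.707 × 0.4375 = 0.3093 in; A_we = 0.3093 × 9.5 = 2.938 in².
Directional factor: 1.0 + 0.5 sin^1.5(90°) = 1.5.
F_nw = 0.6 × 90 × 1.5 = 81 ksi.
φR_n = 0.75 × 81 × 2.938 = 178.5 kips.

φR_n ≈ 179 kips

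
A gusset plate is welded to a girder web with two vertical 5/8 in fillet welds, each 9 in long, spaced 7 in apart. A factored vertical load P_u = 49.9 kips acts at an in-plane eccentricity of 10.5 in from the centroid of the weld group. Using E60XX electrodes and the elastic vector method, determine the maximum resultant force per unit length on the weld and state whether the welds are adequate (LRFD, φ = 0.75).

E60XX → F_EXX = 60 ksi.
Total weld length L_w = 18 in. Treat welds as unit-width lines.
Polar moment about centroid: J = 2[d³/12 + d(b/2)²] = 2[9³/12 + 9×3.5²] = 342 in³.
Direct shear f_v = P/L_w = 49.9 / 18 = 2.772 kip/in (vertical).
Torsion M = P·e = 49.9 × 10.5 = 523.95 kip·in.
Critical point at (x, y) = (3.5, 4.5) from centroid. f_tx = M·y/J = 6.894 kip/in; f_ty = M·x/J = 5.362 kip/in.
Resultant f_max = √[f_tx² + (f_v + f_ty)²] = √[6.894² + (2.772 + 5.362)²] = 10.66 kip/in.
Capacity per unit length: φr_n = 0.75 × 0.6 × 60 × (0.707 × 0.625) = 11.93 kip/in.
10.66 ≤ 11.93 → adequate.

f_max ≈ 10.7 kip/in; adequate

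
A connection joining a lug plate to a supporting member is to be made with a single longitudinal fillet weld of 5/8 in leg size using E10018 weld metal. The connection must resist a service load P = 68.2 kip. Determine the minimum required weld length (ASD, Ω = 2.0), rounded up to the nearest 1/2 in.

L = 5.5 in

E100XX → F_EXX = 100 ksi.
Throat t_e = 0.707 × 0.625 = 0.4419 in.
r_n/Ω = (0.6 × 100 × 0.4419) / 2.0 = 13.26 kip/in.
L_req = P / (r_n/Ω) = 68.2 / 13.26 = 5.145 in total.
Round up → use L = 5.5 in.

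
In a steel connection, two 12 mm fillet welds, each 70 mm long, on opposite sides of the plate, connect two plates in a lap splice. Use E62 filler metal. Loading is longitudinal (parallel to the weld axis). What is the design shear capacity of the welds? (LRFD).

E62XX → F_EXX = 620 MPa.
Effective throat t_e = 0.707 × 12 = 8.484 mm.
Total length L = 140 mm; A_we = 8.484 × 140 = 1188 mm².
F_nw = 0.6 F_EXX = 0.6 × 620 = 372 MPa.
φR_n = 0.75 × 372 × 1188 × 10⁻³ = 331.4 kN.

φR_n ≈ 331 kN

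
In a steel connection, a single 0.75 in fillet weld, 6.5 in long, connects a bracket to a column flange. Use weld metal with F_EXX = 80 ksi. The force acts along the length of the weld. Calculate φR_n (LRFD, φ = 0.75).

Effective throat t_e = 0.707 × 0.75 = 0.5302 in.
Total length L = 6.5 in; A_we = 0.5302 × 6.5 = 3.447 in².
F_nw = 0.6 F_EXX = 0.6 × 80 = 48 ksi.
φR_n = 0.75 × 48 × 3.447 = 124.1 kips.

φR_n ≈ 124 kips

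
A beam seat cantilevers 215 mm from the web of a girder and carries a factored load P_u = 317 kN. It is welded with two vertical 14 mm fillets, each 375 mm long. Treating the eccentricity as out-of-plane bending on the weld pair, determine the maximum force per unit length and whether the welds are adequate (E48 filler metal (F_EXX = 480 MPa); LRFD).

L_w = 2 × 375 = 750 mm; section modulus (unit throat) S = 2 × L²/6 = 46880 mm².
Direct shear f_v = P/L_w = 317×10³/750 = 422.7 N/mm.
Moment M = P × e = 317×10³ × 215 = 68155000 N·mm; bending f_b = M/S = 1454 N/mm.
f_max = √(f_v² + f_b²) = √(422.7² + 1454²) = 1514 N/mm.
φr_n = 0.75 × 0.6 × 480 × (0.707 × 14) = 2138 N/mm → adequate.

f_max ≈ 1510 N/mm; adequate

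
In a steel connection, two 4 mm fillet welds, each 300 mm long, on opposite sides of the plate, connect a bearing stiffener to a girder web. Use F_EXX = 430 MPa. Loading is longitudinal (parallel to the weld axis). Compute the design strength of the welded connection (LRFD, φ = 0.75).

φR_n ≈ 328 kN

Effective throat t_e = 0.707 × 4 = 2.828 mm.
Total length L = 600 mm; A_we = 2.828 × 600 = 1697 mm².
F_nw = 0.6 F_EXX = 0.6 × 430 = 258 MPa.
φR_n = 0.75 × 258 × 1697 × 10⁻³ = 328.3 kN.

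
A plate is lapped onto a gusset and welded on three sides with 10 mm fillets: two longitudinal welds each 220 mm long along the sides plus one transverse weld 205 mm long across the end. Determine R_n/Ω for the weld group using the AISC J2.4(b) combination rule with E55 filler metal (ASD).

R_n/Ω ≈ 795 kN

E55XX → F_EXX = 550 MPa.
t_e = 0.707 × 10 = 7.07 mm.
R_nwl = 0.6 × 550 × 7.07 × 440 × 10⁻³ = 1027 kN (longitudinal, 2 welds).
R_nwt = 0.6 × 550 × 7.07 × 205 × 10⁻³ = 478.3 kN (transverse, base value).
(i) R_nwl + R_nwt = 1505 kN; (ii) 0.85 R_nwl + 1.5 R_nwt = 1590 kN.
R_n = max = 1590 kN [governs: (ii)]; R_n/Ω = 795 kN.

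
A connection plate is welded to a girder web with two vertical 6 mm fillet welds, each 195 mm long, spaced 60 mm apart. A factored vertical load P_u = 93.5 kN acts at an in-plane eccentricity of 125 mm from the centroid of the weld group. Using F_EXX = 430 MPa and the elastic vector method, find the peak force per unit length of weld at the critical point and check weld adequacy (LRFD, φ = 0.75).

Total weld length L_w = 390 mm. Treat welds as unit-width lines.
Polar moment about centroid: J = 2[d³/12 + d(b/2)²] = 2[195³/12 + 195×30²] = 1587000 mm³.
Direct shear f_v = P/L_w = 93.5×10³ / 390 = 239.7 N/mm (vertical).
Torsion M = P·e = 93.5×10³ × 125 = 11688000 N·mm.
Critical point at (x, y) = (30, 97.5) from centroid. f_tx = M·y/J = 718.1 N/mm; f_ty = M·x/J = 221 N/mm.
Resultant f_max = √[f_tx² + (f_v + f_ty)²] = √[718.1² + (239.7 + 221)²] = 853.2 N/mm.
Capacity per unit length: φr_n = 0.75 × 0.6 × 430 × (0.707 × 6) = 820.8 N/mm.
853.2 > 820.8 → NOT adequate.

f_max ≈ 853 N/mm; NOT adequate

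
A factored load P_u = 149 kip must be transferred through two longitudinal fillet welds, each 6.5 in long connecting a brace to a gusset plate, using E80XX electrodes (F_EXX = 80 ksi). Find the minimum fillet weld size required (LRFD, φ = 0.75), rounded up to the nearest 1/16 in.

w = 1/2 in

Total weld length L = 13 in.
Required throat t_e = P_u / (φ × 0.6 F_EXX × L) = 149 / (0.75 × 0.6 × 80 × 13) = 0.3184 in.
Required leg w = t_e / 0.707 = 0.4503 in → use 1/2 in.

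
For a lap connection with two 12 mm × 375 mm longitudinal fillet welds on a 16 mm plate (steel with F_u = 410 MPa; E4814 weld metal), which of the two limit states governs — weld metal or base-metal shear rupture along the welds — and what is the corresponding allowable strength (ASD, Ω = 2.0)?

R_n/Ω ≈ 916 kN (weld metal governs)

E48XX → F_EXX = 480 MPa.
t_e = 0.707 × 12 = 8.484 mm; L = 750 mm.
Weld metal: R_n/Ω = (1/2.0) × 0.6 × 480 × 8.484 × 750 × 10⁻³ = 916.3 kN.
Base metal (shear rupture): R_n/Ω = (1/2.0) × 0.6 × 410 × 16 × 750 × 10⁻³ = 1476 kN.
Governing: weld metal.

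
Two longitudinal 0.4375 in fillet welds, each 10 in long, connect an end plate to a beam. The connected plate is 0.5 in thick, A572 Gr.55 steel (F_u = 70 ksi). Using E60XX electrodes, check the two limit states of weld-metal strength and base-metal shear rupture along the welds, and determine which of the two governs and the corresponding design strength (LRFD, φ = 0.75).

φR_n ≈ 167 kips (weld metal governs)

E60XX → F_EXX = 60 ksi.
t_e = 0.707 × 0.4375 = 0.3093 in; L = 20 in.
Weld metal: φR_n = 0.75 × 0.6 × 60 × 0.3093 × 20 = 167 kips.
Base metal (shear rupture): φR_n = 0.75 × 0.6 × 70 × 0.5 × 20 = 315 kips.
Governing: weld metal.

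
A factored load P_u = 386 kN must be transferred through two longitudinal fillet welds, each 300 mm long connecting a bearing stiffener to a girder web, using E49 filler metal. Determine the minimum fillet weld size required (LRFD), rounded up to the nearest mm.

w = 5 mm

E49XX → F_EXX = 490 MPa.
Total weld length L = 600 mm.
Required throat t_e = P_u / (φ × 0.6 F_EXX × L) = 386 / (0.75 × 0.6 × 490 × 600 × 10⁻³) = 2.918 mm.
Required leg w = t_e / 0.707 = 4.127 mm → use 5 mm.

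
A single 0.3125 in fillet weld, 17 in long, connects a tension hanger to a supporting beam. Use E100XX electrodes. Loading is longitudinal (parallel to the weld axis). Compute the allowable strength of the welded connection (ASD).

R_n/Ω ≈ 113 kip

E100XX → F_EXX = 100 ksi.
Effective throat t_e = 0.707 × 0.3125 = 0.2209 in.
Total length L = 17 in; A_we = 0.2209 × 17 = 3.756 in².
F_nw = 0.6 F_EXX = 0.6 × 100 = 60 ksi.
R_n = 60 × 3.756 = 225.4 kip; R_n/Ω = 225.4/2.0 = 112.7 kip.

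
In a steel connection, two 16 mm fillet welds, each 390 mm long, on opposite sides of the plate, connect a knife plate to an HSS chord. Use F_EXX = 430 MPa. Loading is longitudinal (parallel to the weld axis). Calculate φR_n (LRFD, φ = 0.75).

φR_n ≈ 1710 kN

Effective throat t_e = 0.707 × 16 = 11.31 mm.
Total length L = 780 mm; A_we = 11.31 × 780 = 8823 mm².
F_nw = 0.6 F_EXX = 0.6 × 430 = 258 MPa.
φR_n = 0.75 × 258 × 8823 × 10⁻³ = 1707 kN.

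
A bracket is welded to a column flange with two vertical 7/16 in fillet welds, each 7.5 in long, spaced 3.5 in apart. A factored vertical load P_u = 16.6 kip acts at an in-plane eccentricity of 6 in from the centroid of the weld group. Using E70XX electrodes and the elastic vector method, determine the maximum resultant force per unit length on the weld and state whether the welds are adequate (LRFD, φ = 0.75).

E70XX → F_EXX = 70 ksi.
Total weld length L_w = 15 in. Treat welds as unit-width lines.
Polar moment about centroid: J = 2[d³/12 + d(b/2)²] = 2[7.5³/12 + 7.5×1.75²] = 116.2 in³.
Direct shear f_v = P/L_w = 16.6 / 15 = 1.107 kip/in (vertical).
Torsion M = P·e = 16.6 × 6 = 99.6 kip·in.
Critical point at (x, y) = (1.75, 3.75) from centroid. f_tx = M·y/J = 3.213 kip/in; f_ty = M·x/J = 1.499 kip/in.
Resultant f_max = √[f_tx² + (f_v + f_ty)²] = √[3.213² + (1.107 + 1.499)²] = 4.137 kip/in.
Capacity per unit length: φr_n = 0.75 × 0.6 × 70 × (0.707 × 0.4375) = 9.743 kip/in.
4.137 ≤ 9.743 → adequate.

f_max ≈ 4.14 kip/in; adequate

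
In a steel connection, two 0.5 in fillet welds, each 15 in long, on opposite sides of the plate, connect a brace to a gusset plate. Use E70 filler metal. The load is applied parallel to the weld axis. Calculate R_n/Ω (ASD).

E70XX → F_EXX = 70 ksi.
Effective throat t_e = 0.707 × 0.5 = 0.3535 in.
Total length L = 30 in; A_we = 0.3535 × 30 = 10.6 in².
F_nw = 0.6 F_EXX = 0.6 × 70 = 42 ksi.
R_n = 42 × 10.6 = 445.4 kip; R_n/Ω = 445.4/2.0 = 222.7 kip.

R_n/Ω ≈ 223 kip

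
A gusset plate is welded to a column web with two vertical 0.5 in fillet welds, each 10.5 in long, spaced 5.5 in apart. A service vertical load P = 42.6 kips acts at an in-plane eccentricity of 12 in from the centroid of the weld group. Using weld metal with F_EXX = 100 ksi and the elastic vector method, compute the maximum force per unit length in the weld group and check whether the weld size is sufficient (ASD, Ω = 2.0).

f_max ≈ 9.72 kip/in; adequate

Total weld length L_w = 21 in. Treat welds as unit-width lines.
Polar moment about centroid: J = 2[d³/12 + d(b/2)²] = 2[10.5³/12 + 10.5×2.75²] = 351.8 in³.
Direct shear f_v = P/L_w = 42.6 / 21 = 2.029 kip/in (vertical).
Torsion M = P·e = 42.6 × 12 = 511.2 kip·in.
Critical point at (x, y) = (2.75, 5.25) from centroid. f_tx = M·y/J = 7.63 kip/in; f_ty = M·x/J = 3.997 kip/in.
Resultant f_max = √[f_tx² + (f_v + f_ty)²] = √[7.63² + (2.029 + 3.997)²] = 9.722 kip/in.
Capacity per unit length: r_n/Ω = (1/2.0) × 0.6 × 100 × (0.707 × 0.5) = 10.6 kip/in.
9.722 ≤ 10.6 → adequate.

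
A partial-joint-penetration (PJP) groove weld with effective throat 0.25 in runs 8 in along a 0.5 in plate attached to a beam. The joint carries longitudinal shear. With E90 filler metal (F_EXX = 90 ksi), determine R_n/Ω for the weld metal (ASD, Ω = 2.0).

R_n/Ω ≈ 54 kip

Effective throat (given) t_e = 0.25 in.
A_we = 0.25 × 8 = 2 in².
F_nw = 0.6 F_EXX = 54 ksi.
R_n/Ω = (54 × 2) / 2.0 = 54 kip.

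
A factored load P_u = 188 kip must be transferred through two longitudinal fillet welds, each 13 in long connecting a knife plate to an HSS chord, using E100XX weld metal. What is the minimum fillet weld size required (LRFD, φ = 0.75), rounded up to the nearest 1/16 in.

w = 1/4 in

E100XX → F_EXX = 100 ksi.
Total weld length L = 26 in.
Required throat t_e = P_u / (φ × 0.6 F_EXX × L) = 188 / (0.75 × 0.6 × 100 × 26) = 0.1607 in.
Required leg w = t_e / 0.707 = 0.2273 in → use 1/4 in.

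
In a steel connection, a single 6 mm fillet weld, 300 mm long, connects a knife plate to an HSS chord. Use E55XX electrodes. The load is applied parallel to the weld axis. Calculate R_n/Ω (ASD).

E55XX → F_EXX = 550 MPa.
Effective throat t_e = 0.707 × 6 = 4.242 mm.
Total length L = 300 mm; A_we = 4.242 × 300 = 1273 mm².
F_nw = 0.6 F_EXX = 0.6 × 550 = 330 MPa.
R_n = 330 × 1273 × 10⁻³ = 420 kN; R_n/Ω = 420/2.0 = 210 kN.

R_n/Ω ≈ 210 kN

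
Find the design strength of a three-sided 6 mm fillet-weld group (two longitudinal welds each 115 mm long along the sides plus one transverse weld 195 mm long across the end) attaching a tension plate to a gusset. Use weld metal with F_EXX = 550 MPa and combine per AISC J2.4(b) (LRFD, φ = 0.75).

φR_n ≈ 512 kN

t_e = 0.707 × 6 = 4.242 mm.
R_nwl = 0.6 × 550 × 4.242 × 230 × 10⁻³ = 322 kN (longitudinal, 2 welds).
R_nwt = 0.6 × 550 × 4.242 × 195 × 10⁻³ = 273 kN (transverse, base value).
(i) R_nwl + R_nwt = 594.9 kN; (ii) 0.85 R_nwl + 1.5 R_nwt = 683.1 kN.
R_n = max = 683.1 kN [governs: (ii)]; φR_n = 512.3 kN.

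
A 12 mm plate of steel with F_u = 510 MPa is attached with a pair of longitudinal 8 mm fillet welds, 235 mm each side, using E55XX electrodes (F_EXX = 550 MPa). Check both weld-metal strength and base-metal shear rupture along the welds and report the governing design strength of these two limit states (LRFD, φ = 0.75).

t_e = 0.707 × 8 = 5.656 mm; L = 470 mm.
Weld metal: φR_n = 0.75 × 0.6 × 550 × 5.656 × 470 × 10⁻³ = 657.9 kN.
Base metal (shear rupture): φR_n = 0.75 × 0.6 × 510 × 12 × 470 × 10⁻³ = 1294 kN.
Governing: weld metal.

φR_n ≈ 658 kN (weld metal governs)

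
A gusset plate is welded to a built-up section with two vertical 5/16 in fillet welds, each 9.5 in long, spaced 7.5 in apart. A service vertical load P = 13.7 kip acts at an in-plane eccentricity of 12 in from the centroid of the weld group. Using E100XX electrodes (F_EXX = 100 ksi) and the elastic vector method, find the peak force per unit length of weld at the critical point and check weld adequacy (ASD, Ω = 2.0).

f_max ≈ 2.93 kip/in; adequate

Total weld length L_w = 19 in. Treat welds as unit-width lines.
Polar moment about centroid: J = 2[d³/12 + d(b/2)²] = 2[9.5³/12 + 9.5×3.75²] = 410.1 in³.
Direct shear f_v = P/L_w = 13.7 / 19 = 0.7211 kip/in (vertical).
Torsion M = P·e = 13.7 × 12 = 164.4 kip·in.
Critical point at (x, y) = (3.75, 4.75) from centroid. f_tx = M·y/J = 1.904 kip/in; f_ty = M·x/J = 1.503 kip/in.
Resultant f_max = √[f_tx² + (f_v + f_ty)²] = √[1.904² + (0.7211 + 1.503)²] = 2.928 kip/in.
Capacity per unit length: r_n/Ω = (1/2.0) × 0.6 × 100 × (0.707 × 0.3125) = 6.628 kip/in.
2.928 ≤ 6.628 → adequate.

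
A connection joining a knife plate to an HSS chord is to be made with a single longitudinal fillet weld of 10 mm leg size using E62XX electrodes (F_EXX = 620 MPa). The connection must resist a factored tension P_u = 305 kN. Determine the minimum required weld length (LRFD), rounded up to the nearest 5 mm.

L = 155 mm

Throat t_e = 0.707 × 10 = 7.07 mm.
φr_n = 0.75 × 0.6 × 620 × 7.07 × 10⁻³ = 1.973 kN/mm.
L_req = P_u / φr_n = 305 / 1.973 = 154.6 mm total.
Round up → use L = 155 mm.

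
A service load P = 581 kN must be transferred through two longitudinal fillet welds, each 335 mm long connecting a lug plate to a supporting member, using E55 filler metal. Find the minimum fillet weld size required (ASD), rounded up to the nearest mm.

w = 8 mm

E55XX → F_EXX = 550 MPa.
Total weld length L = 670 mm.
Required throat t_e = P × Ω / (0.6 F_EXX × L) = 581 × 2.0 / (0.6 × 550 × 670 × 10⁻³) = 5.256 mm.
Required leg w = t_e / 0.707 = 7.434 mm → use 8 mm.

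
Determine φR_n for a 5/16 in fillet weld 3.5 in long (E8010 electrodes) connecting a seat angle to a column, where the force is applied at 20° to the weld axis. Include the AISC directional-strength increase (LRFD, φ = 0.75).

φR_n ≈ 30.6 kip

E80XX → F_EXX = 80 ksi.
t_e = 0.707 × 0.3125 = 0.2209 in; A_we = 0.2209 × 3.5 = 0.7733 in².
Directional factor: 1.0 + 0.5 sin^1.5(20°) = 1.1.
F_nw = 0.6 × 80 × 1.1 = 52.8 ksi.
φR_n = 0.75 × 52.8 × 0.7733 = 30.62 kip.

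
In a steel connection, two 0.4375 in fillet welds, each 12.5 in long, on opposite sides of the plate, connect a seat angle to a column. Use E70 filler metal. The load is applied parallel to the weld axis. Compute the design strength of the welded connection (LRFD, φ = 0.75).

E70XX → F_EXX = 70 ksi.
Effective throat t_e = 0.707 × 0.4375 = 0.3093 in.
Total length L = 25 in; A_we = 0.3093 × 25 = 7.733 in².
F_nw = 0.6 F_EXX = 0.6 × 70 = 42 ksi.
φR_n = 0.75 × 42 × 7.733 = 243.6 kip.

φR_n ≈ 244 kip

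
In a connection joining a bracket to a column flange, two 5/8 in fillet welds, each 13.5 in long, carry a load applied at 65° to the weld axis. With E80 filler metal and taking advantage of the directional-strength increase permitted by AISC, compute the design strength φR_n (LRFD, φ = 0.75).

φR_n ≈ 615 kip

E80XX → F_EXX = 80 ksi.
t_e = 0.707 × 0.625 = 0.4419 in; A_we = 0.4419 × 27 = 11.93 in².
Directional factor: 1.0 + 0.5 sin^1.5(65°) = 1.431.
F_nw = 0.6 × 80 × 1.431 = 68.71 ksi.
φR_n = 0.75 × 68.71 × 11.93 = 614.8 kip.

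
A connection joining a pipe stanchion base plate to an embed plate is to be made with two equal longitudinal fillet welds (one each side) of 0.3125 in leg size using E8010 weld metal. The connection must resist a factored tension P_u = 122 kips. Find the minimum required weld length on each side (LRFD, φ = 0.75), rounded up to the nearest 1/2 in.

E80XX → F_EXX = 80 ksi.
Throat t_e = 0.707 × 0.3125 = 0.2209 in.
φr_n = 0.75 × 0.6 × 80 × 0.2209 = 7.954 kips/in.
L_req = P_u / φr_n = 122 / 7.954 = 15.34 in total.
Per side: 15.34 / 2 = 7.669 in.
Round up → use L = 8 in on each side.

L = 8 in on each side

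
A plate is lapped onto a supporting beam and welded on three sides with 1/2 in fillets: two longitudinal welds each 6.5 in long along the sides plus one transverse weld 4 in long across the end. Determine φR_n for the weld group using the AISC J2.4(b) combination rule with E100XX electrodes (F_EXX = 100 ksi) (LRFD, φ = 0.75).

φR_n ≈ 271 kip

t_e = 0.707 × 0.5 = 0.3535 in.
R_nwl = 0.6 × 100 × 0.3535 × 13 = 275.7 kip (longitudinal, 2 welds).
R_nwt = 0.6 × 100 × 0.3535 × 4 = 84.84 kip (transverse, base value).
(i) R_nwl + R_nwt = 360.6 kip; (ii) 0.85 R_nwl + 1.5 R_nwt = 361.6 kip.
R_n = max = 361.6 kip [governs: (ii)]; φR_n = 271.2 kip.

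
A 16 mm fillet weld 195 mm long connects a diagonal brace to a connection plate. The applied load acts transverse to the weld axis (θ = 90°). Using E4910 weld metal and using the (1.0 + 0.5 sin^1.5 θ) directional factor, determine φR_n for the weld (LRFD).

φR_n ≈ 730 kN

E49XX → F_EXX = 490 MPa.
t_e = 0.707 × 16 = 11.31 mm; A_we = 11.31 × 195 = 2206 mm².
Directional factor: 1.0 + 0.5 sin^1.5(90°) = 1.5.
F_nw = 0.6 × 490 × 1.5 = 441 MPa.
φR_n = 0.75 × 441 × 2206 × 10⁻³ = 729.6 kN.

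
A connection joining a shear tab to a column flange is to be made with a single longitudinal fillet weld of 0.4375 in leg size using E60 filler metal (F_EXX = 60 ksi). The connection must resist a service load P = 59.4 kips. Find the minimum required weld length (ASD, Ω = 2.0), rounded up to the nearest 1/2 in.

Throat t_e = 0.707 × 0.4375 = 0.3093 in.
r_n/Ω = (0.6 × 60 × 0.3093) / 2.0 = 5.568 kip/in.
L_req = P / (r_n/Ω) = 59.4 / 5.568 = 10.67 in total.
Round up → use L = 11 in.

L = 11 in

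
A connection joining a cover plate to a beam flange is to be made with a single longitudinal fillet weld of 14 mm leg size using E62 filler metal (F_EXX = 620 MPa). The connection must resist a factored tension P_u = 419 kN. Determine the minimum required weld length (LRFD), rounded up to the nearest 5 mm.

L = 155 mm

Throat t_e = 0.707 × 14 = 9.898 mm.
φr_n = 0.75 × 0.6 × 620 × 9.898 × 10⁻³ = 2.762 kN/mm.
L_req = P_u / φr_n = 419 / 2.762 = 151.7 mm total.
Round up → use L = 155 mm.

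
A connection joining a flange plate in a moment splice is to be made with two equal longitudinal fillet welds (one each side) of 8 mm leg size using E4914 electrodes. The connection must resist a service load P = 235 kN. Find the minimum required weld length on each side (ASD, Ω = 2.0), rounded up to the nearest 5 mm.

L = 145 mm on each side

E49XX → F_EXX = 490 MPa.
Throat t_e = 0.707 × 8 = 5.656 mm.
r_n/Ω = (0.6 × 490 × 5.656) / 2.0 = 831.4 N/mm = 0.8314 kN/mm.
L_req = P / (r_n/Ω) = 235 / 0.8314 = 282.6 mm total.
Per side: 282.6 / 2 = 141.3 mm.
Round up → use L = 145 mm on each side.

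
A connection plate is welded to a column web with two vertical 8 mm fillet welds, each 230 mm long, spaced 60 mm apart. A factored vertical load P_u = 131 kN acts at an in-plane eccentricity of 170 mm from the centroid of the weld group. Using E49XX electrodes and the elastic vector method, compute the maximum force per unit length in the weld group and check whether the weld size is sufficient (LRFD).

E49XX → F_EXX = 490 MPa.
Total weld length L_w = 460 mm. Treat welds as unit-width lines.
Polar moment about centroid: J = 2[d³/12 + d(b/2)²] = 2[230³/12 + 230×30²] = 2442000 mm³.
Direct shear f_v = P/L_w = 131×10³ / 460 = 284.8 N/mm (vertical).
Torsion M = P·e = 131×10³ × 170 = 22270000 N·mm.
Critical point at (x, y) = (30, 115) from centroid. f_tx = M·y/J = 1049 N/mm; f_ty = M·x/J = 273.6 N/mm.
Resultant f_max = √[f_tx² + (f_v + f_ty)²] = √[1049² + (284.8 + 273.6)²] = 1188 N/mm.
Capacity per unit length: φr_n = 0.75 × 0.6 × 490 × (0.707 × 8) = 1247 N/mm.
1188 ≤ 1247 → adequate.

f_max ≈ 1190 N/mm; adequate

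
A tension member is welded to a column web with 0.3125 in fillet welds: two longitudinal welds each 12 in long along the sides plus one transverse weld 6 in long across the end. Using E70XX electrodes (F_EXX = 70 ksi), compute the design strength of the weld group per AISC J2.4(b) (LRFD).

φR_n ≈ 209 kip

t_e = 0.707 × 0.3125 = 0.2209 in.
R_nwl = 0.6 × 70 × 0.2209 × 24 = 222.7 kip (longitudinal, 2 welds).
R_nwt = 0.6 × 70 × 0.2209 × 6 = 55.68 kip (transverse, base value).
(i) R_nwl + R_nwt = 278.4 kip; (ii) 0.85 R_nwl + 1.5 R_nwt = 272.8 kip.
R_n = max = 278.4 kip [governs: (i)]; φR_n = 208.8 kip.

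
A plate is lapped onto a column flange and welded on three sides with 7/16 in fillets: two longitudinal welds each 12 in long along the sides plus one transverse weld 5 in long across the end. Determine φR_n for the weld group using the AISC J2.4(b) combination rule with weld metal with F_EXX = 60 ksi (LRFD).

φR_n ≈ 242 kips

t_e = 0.707 × 0.4375 = 0.3093 in.
R_nwl = 0.6 × 60 × 0.3093 × 24 = 267.2 kips (longitudinal, 2 welds).
R_nwt = 0.6 × 60 × 0.3093 × 5 = 55.68 kips (transverse, base value).
(i) R_nwl + R_nwt = 322.9 kips; (ii) 0.85 R_nwl + 1.5 R_nwt = 310.7 kips.
R_n = max = 322.9 kips [governs: (i)]; φR_n = 242.2 kips.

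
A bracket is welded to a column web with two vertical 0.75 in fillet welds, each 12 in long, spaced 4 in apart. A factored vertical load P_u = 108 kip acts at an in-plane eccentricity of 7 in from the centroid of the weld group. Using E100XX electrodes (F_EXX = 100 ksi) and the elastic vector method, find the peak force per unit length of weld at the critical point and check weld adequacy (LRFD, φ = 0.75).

f_max ≈ 14.5 kip/in; adequate

Total weld length L_w = 24 in. Treat welds as unit-width lines.
Polar moment about centroid: J = 2[d³/12 + d(b/2)²] = 2[12³/12 + 12×2²] = 384 in³.
Direct shear f_v = P/L_w = 108 / 24 = 4.5 kip/in (vertical).
Torsion M = P·e = 108 × 7 = 756 kip·in.
Critical point at (x, y) = (2, 6) from centroid. f_tx = M·y/J = 11.81 kip/in; f_ty = M·x/J = 3.938 kip/in.
Resultant f_max = √[f_tx² + (f_v + f_ty)²] = √[11.81² + (4.5 + 3.938)²] = 14.52 kip/in.
Capacity per unit length: φr_n = 0.75 × 0.6 × 100 × (0.707 × 0.75) = 23.86 kip/in.
14.52 ≤ 23.86 → adequate.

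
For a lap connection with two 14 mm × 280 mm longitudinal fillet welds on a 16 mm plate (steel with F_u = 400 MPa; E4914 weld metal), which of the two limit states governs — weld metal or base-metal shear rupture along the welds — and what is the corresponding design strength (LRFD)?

φR_n ≈ 1220 kN (weld metal governs)

E49XX → F_EXX = 490 MPa.
t_e = 0.707 × 14 = 9.898 mm; L = 560 mm.
Weld metal: φR_n = 0.75 × 0.6 × 490 × 9.898 × 560 × 10⁻³ = 1222 kN.
Base metal (shear rupture): φR_n = 0.75 × 0.6 × 400 × 16 × 560 × 10⁻³ = 1613 kN.
Governing: weld metal.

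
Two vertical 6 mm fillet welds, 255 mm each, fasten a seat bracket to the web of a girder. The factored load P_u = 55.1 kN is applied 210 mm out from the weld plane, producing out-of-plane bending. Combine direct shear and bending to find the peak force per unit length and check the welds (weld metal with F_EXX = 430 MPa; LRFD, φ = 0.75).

L_w = 2 × 255 = 510 mm; section modulus (unit throat) S = 2 × L²/6 = 21680 mm².
Direct shear f_v = P/L_w = 55.1×10³/510 = 108 N/mm.
Moment M = P × e = 55.1×10³ × 210 = 11571000 N·mm; bending f_b = M/S = 533.8 N/mm.
f_max = √(f_v² + f_b²) = √(108² + 533.8²) = 544.7 N/mm.
φr_n = 0.75 × 0.6 × 430 × (0.707 × 6) = 820.8 N/mm → adequate.

f_max ≈ 545 N/mm; adequate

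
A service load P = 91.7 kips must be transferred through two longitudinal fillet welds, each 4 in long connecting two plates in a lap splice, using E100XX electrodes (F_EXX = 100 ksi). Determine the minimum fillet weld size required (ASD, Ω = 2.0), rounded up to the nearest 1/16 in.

w = 9/16 in

Total weld length L = 8 in.
Required throat t_e = P × Ω / (0.6 F_EXX × L) = 91.7 × 2.0 / (0.6 × 100 × 8) = 0.3821 in.
Required leg w = t_e / 0.707 = 0.5404 in → use 9/16 in.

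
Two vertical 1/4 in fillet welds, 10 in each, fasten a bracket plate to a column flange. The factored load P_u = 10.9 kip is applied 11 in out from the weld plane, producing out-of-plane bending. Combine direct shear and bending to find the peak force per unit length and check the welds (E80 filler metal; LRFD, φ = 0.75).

E80XX → F_EXX = 80 ksi.
L_w = 2 × 10 = 20 in; section modulus (unit throat) S = 2 × L²/6 = 33.33 in².
Direct shear f_v = P/L_w = 10.9/20 = 0.545 kip/in.
Moment M = P × e = 10.9 × 11 = 119.9 kip·in; bending f_b = M/S = 3.597 kip/in.
f_max = √(f_v² + f_b²) = √(0.545² + 3.597²) = 3.638 kip/in.
φr_n = 0.75 × 0.6 × 80 × (0.707 × 0.25) = 6.363 kip/in → adequate.

f_max ≈ 3.64 kip/in; adequate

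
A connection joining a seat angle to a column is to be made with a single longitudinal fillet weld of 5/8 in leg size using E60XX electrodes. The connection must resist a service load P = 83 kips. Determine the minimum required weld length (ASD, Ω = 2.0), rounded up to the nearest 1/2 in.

L = 10.5 in

E60XX → F_EXX = 60 ksi.
Throat t_e = 0.707 × 0.625 = 0.4419 in.
r_n/Ω = (0.6 × 60 × 0.4419) / 2.0 = 7.954 kip/in.
L_req = P / (r_n/Ω) = 83 / 7.954 = 10.44 in total.
Round up → use L = 10.5 in.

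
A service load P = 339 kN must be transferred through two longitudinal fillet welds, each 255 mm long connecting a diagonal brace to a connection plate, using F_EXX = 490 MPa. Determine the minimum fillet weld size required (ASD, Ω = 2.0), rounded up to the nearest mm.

Total weld length L = 510 mm.
Required throat t_e = P × Ω / (0.6 F_EXX × L) = 339 × 2.0 / (0.6 × 490 × 510 × 10⁻³) = 4.522 mm.
Required leg w = t_e / 0.707 = 6.396 mm → use 7 mm.

w = 7 mm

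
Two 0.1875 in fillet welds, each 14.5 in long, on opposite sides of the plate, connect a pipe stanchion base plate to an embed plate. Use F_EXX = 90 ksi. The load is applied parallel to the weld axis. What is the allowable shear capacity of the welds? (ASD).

Effective throat t_e = 0.707 × 0.1875 = 0.1326 in.
Total length L = 29 in; A_we = 0.1326 × 29 = 3.844 in².
F_nw = 0.6 F_EXX = 0.6 × 90 = 54 ksi.
R_n = 54 × 3.844 = 207.6 kip; R_n/Ω = 207.6/2.0 = 103.8 kip.

R_n/Ω ≈ 104 kip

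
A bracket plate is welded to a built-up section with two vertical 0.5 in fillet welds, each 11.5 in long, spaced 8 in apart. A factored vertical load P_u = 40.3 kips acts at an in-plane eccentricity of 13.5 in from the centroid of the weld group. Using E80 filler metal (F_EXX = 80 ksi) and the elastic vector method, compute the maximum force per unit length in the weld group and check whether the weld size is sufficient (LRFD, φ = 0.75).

Total weld length L_w = 23 in. Treat welds as unit-width lines.
Polar moment about centroid: J = 2[d³/12 + d(b/2)²] = 2[11.5³/12 + 11.5×4²] = 621.5 in³.
Direct shear f_v = P/L_w = 40.3 / 23 = 1.752 kip/in (vertical).
Torsion M = P·e = 40.3 × 13.5 = 544.05 kip·in.
Critical point at (x, y) = (4, 5.75) from centroid. f_tx = M·y/J = 5.034 kip/in; f_ty = M·x/J = 3.502 kip/in.
Resultant f_max = √[f_tx² + (f_v + f_ty)²] = √[5.034² + (1.752 + 3.502)²] = 7.276 kip/in.
Capacity per unit length: φr_n = 0.75 × 0.6 × 80 × (0.707 × 0.5) = 12.73 kip/in.
7.276 ≤ 12.73 → adequate.

f_max ≈ 7.28 kip/in; adequate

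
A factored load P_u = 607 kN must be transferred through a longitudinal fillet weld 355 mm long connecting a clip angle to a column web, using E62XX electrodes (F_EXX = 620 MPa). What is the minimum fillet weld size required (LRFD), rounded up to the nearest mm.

Total weld length L = 355 mm.
Required throat t_e = P_u / (φ × 0.6 F_EXX × L) = 607 / (0.75 × 0.6 × 620 × 355 × 10⁻³) = 6.129 mm.
Required leg w = t_e / 0.707 = 8.668 mm → use 9 mm.

w = 9 mm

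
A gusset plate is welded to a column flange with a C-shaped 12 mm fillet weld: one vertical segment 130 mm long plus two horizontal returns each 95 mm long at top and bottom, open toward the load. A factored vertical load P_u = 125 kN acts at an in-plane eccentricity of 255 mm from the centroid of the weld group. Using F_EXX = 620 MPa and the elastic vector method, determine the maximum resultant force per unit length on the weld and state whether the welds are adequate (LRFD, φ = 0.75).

f_max ≈ 2570 N/mm; NOT adequate

Total weld length L_w = 320 mm. Treat welds as unit-width lines.
Centroid: x̄ = 2×95×47.5 / 320 = 28.2 mm from the vertical weld.
Polar moment about centroid: J = I_x + I_y = [130³/12 + 2×95×65²] + [130×28.2² + 2(95³/12 + 95×19.3²)] = 1303000 mm³.
Direct shear f_v = P/L_w = 125×10³ / 320 = 390.6 N/mm (vertical).
Torsion M = P·e = 125×10³ × 255 = 31875000 N·mm.
Critical point at (x, y) = (66.8, 65) from centroid. f_tx = M·y/J = 1590 N/mm; f_ty = M·x/J = 1634 N/mm.
Resultant f_max = √[f_tx² + (f_v + f_ty)²] = √[1590² + (390.6 + 1634)²] = 2575 N/mm.
Capacity per unit length: φr_n = 0.75 × 0.6 × 620 × (0.707 × 12) = 2367 N/mm.
2575 > 2367 → NOT adequate.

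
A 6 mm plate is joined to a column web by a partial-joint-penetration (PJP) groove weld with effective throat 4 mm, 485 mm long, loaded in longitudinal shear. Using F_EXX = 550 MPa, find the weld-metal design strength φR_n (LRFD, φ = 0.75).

Effective throat (given) t_e = 4 mm.
A_we = 4 × 485 = 1940 mm².
F_nw = 0.6 F_EXX = 330 MPa.
φR_n = 0.75 × 330 × 1940 × 10⁻³ = 480.2 kN.

φR_n ≈ 480 kN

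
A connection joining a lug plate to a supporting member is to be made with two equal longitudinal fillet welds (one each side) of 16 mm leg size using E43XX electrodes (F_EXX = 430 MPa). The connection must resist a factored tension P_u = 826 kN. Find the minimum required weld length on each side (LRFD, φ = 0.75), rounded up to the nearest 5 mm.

Throat t_e = 0.707 × 16 = 11.31 mm.
φr_n = 0.75 × 0.6 × 430 × 11.31 × 10⁻³ = 2.189 kN/mm.
L_req = P_u / φr_n = 826 / 2.189 = 377.4 mm total.
Per side: 377.4 / 2 = 188.7 mm.
Round up → use L = 190 mm on each side.

L = 190 mm on each side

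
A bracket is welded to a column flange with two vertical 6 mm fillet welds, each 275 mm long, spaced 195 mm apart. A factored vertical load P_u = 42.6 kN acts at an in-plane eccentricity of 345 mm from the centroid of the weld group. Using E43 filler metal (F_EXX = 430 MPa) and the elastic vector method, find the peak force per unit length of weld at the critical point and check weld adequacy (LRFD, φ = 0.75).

f_max ≈ 336 N/mm; adequate

Total weld length L_w = 550 mm. Treat welds as unit-width lines.
Polar moment about centroid: J = 2[d³/12 + d(b/2)²] = 2[275³/12 + 275×97.5²] = 8695000 mm³.
Direct shear f_v = P/L_w = 42.6×10³ / 550 = 77.45 N/mm (vertical).
Torsion M = P·e = 42.6×10³ × 345 = 14697000 N·mm.
Critical point at (x, y) = (97.5, 137.5) from centroid. f_tx = M·y/J = 232.4 N/mm; f_ty = M·x/J = 164.8 N/mm.
Resultant f_max = √[f_tx² + (f_v + f_ty)²] = √[232.4² + (77.45 + 164.8)²] = 335.7 N/mm.
Capacity per unit length: φr_n = 0.75 × 0.6 × 430 × (0.707 × 6) = 820.8 N/mm.
335.7 ≤ 820.8 → adequate.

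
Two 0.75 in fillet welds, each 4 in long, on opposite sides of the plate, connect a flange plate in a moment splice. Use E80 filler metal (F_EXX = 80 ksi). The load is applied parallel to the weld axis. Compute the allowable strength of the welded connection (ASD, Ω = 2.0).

R_n/Ω ≈ 102 kip

Effective throat t_e = 0.707 × 0.75 = 0.5302 in.
Total length L = 8 in; A_we = 0.5302 × 8 = 4.242 in².
F_nw = 0.6 F_EXX = 0.6 × 80 = 48 ksi.
R_n = 48 × 4.242 = 203.6 kip; R_n/Ω = 203.6/2.0 = 101.8 kip.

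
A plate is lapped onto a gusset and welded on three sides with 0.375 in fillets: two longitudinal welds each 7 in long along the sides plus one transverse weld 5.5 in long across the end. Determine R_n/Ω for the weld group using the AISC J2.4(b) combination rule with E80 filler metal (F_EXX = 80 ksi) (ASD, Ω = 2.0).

R_n/Ω ≈ 128 kips

t_e = 0.707 × 0.375 = 0.2651 in.
R_nwl = 0.6 × 80 × 0.2651 × 14 = 178.2 kips (longitudinal, 2 welds).
R_nwt = 0.6 × 80 × 0.2651 × 5.5 = 69.99 kips (transverse, base value).
(i) R_nwl + R_nwt = 248.2 kips; (ii) 0.85 R_nwl + 1.5 R_nwt = 256.4 kips.
R_n = max = 256.4 kips [governs: (ii)]; R_n/Ω = 128.2 kips.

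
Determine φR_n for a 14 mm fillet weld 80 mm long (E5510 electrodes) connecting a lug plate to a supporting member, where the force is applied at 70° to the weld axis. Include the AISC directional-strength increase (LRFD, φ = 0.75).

φR_n ≈ 285 kN

E55XX → F_EXX = 550 MPa.
t_e = 0.707 × 14 = 9.898 mm; A_we = 9.898 × 80 = 791.8 mm².
Directional factor: 1.0 + 0.5 sin^1.5(70°) = 1.455.
F_nw = 0.6 × 550 × 1.455 = 480.3 MPa.
φR_n = 0.75 × 480.3 × 791.8 × 10⁻³ = 285.2 kN.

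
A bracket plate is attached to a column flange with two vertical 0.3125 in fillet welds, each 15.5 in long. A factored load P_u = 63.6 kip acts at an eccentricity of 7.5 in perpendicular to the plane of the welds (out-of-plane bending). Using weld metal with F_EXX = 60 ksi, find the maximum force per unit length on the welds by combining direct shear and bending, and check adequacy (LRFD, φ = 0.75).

L_w = 2 × 15.5 = 31 in; section modulus (unit throat) S = 2 × L²/6 = 80.08 in².
Direct shear f_v = P/L_w = 63.6/31 = 2.052 kip/in.
Moment M = P × e = 63.6 × 7.5 = 477 kip·in; bending f_b = M/S = 5.956 kip/in.
f_max = √(f_v² + f_b²) = √(2.052² + 5.956²) = 6.3 kip/in.
φr_n = 0.75 × 0.6 × 60 × (0.707 × 0.3125) = 5.965 kip/in → NOT adequate.

f_max ≈ 6.3 kip/in; NOT adequate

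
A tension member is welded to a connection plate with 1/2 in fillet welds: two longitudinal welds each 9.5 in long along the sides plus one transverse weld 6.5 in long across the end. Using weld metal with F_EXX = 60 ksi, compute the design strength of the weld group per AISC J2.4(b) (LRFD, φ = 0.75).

φR_n ≈ 247 kip

t_e = 0.707 × 0.5 = 0.3535 in.
R_nwl = 0.6 × 60 × 0.3535 × 19 = 241.8 kip (longitudinal, 2 welds).
R_nwt = 0.6 × 60 × 0.3535 × 6.5 = 82.72 kip (transverse, base value).
(i) R_nwl + R_nwt = 324.5 kip; (ii) 0.85 R_nwl + 1.5 R_nwt = 329.6 kip.
R_n = max = 329.6 kip [governs: (ii)]; φR_n = 247.2 kip.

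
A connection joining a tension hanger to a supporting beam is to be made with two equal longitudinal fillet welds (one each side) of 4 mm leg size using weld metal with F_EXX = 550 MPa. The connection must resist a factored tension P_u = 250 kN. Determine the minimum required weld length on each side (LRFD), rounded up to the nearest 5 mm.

L = 180 mm on each side

Throat t_e = 0.707 × 4 = 2.828 mm.
φr_n = 0.75 × 0.6 × 550 × 2.828 × 10⁻³ = 0.6999 kN/mm.
L_req = P_u / φr_n = 250 / 0.6999 = 357.2 mm total.
Per side: 357.2 / 2 = 178.6 mm.
Round up → use L = 180 mm on each side.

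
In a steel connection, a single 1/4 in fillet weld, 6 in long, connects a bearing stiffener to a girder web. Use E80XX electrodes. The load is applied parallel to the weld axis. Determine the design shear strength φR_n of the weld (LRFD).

φR_n ≈ 38.2 kip

E80XX → F_EXX = 80 ksi.
Effective throat t_e = 0.707 × 0.25 = 0.1767 in.
Total length L = 6 in; A_we = 0.1767 × 6 = 1.06 in².
F_nw = 0.6 F_EXX = 0.6 × 80 = 48 ksi.
φR_n = 0.75 × 48 × 1.06 = 38.18 kip.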